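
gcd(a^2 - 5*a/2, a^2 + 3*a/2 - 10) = a - 5/2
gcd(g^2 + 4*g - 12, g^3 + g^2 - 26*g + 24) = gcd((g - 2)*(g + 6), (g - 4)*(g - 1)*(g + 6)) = g + 6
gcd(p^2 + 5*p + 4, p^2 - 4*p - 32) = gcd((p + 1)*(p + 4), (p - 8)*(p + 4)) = p + 4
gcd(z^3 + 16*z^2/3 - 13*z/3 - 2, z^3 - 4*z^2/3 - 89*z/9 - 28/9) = z + 1/3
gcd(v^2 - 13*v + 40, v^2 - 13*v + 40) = v^2 - 13*v + 40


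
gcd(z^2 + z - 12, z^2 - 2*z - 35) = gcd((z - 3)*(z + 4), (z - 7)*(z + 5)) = 1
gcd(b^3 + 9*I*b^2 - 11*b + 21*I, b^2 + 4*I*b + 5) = b - I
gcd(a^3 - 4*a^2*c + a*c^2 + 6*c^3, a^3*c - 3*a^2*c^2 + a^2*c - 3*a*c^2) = a - 3*c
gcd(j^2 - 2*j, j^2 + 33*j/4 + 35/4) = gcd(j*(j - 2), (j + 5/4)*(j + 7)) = 1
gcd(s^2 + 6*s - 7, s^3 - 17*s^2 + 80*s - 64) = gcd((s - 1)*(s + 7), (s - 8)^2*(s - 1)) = s - 1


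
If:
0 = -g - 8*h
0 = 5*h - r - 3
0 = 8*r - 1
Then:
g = -5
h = 5/8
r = 1/8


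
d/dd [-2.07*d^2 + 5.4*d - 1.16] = 5.4 - 4.14*d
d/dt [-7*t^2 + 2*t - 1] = 2 - 14*t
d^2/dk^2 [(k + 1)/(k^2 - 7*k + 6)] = 2*(3*(2 - k)*(k^2 - 7*k + 6) + (k + 1)*(2*k - 7)^2)/(k^2 - 7*k + 6)^3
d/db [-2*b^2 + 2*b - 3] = 2 - 4*b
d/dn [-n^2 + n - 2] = 1 - 2*n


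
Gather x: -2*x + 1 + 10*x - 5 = 8*x - 4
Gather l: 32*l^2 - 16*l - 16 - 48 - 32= 32*l^2 - 16*l - 96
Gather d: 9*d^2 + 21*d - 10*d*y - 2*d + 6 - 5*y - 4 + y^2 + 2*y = 9*d^2 + d*(19 - 10*y) + y^2 - 3*y + 2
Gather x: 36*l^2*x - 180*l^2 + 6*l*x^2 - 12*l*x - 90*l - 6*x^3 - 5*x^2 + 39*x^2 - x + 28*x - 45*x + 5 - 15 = -180*l^2 - 90*l - 6*x^3 + x^2*(6*l + 34) + x*(36*l^2 - 12*l - 18) - 10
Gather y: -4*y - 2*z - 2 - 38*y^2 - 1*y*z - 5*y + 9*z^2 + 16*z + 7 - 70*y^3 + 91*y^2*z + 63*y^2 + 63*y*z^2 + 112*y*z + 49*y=-70*y^3 + y^2*(91*z + 25) + y*(63*z^2 + 111*z + 40) + 9*z^2 + 14*z + 5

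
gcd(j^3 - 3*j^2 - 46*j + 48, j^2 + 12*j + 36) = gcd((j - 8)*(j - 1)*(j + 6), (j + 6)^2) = j + 6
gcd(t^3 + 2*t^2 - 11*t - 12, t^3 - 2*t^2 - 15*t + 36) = t^2 + t - 12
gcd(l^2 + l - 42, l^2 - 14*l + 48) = l - 6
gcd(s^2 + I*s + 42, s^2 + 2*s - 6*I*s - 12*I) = s - 6*I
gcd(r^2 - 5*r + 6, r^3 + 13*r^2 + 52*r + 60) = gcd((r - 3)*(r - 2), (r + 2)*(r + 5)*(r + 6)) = 1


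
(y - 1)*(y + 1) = y^2 - 1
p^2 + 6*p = p*(p + 6)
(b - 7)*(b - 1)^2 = b^3 - 9*b^2 + 15*b - 7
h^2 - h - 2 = (h - 2)*(h + 1)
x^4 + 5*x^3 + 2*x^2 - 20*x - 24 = (x - 2)*(x + 2)^2*(x + 3)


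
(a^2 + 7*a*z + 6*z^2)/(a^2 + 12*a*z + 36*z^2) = (a + z)/(a + 6*z)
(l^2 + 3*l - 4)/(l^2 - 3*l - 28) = (l - 1)/(l - 7)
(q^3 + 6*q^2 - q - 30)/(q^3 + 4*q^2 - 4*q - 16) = (q^2 + 8*q + 15)/(q^2 + 6*q + 8)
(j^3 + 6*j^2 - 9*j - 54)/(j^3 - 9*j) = (j + 6)/j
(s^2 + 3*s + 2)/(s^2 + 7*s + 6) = (s + 2)/(s + 6)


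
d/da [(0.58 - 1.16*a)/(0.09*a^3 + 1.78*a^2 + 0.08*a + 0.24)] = (0.2088*a^3 + 1.9082*a^2 - 2.0648*a - 0.3248)/(0.0081*a^6 + 0.3204*a^5 + 3.1828*a^4 + 0.328*a^3 + 0.8608*a^2 + 0.0384*a + 0.0576)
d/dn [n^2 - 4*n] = 2*n - 4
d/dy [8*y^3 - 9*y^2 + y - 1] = 24*y^2 - 18*y + 1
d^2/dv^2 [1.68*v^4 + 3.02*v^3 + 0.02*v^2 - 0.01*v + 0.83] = 20.16*v^2 + 18.12*v + 0.04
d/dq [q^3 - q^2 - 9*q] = 3*q^2 - 2*q - 9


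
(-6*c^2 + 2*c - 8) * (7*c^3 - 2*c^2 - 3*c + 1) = -42*c^5 + 26*c^4 - 42*c^3 + 4*c^2 + 26*c - 8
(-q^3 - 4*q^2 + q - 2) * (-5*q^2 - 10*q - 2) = 5*q^5 + 30*q^4 + 37*q^3 + 8*q^2 + 18*q + 4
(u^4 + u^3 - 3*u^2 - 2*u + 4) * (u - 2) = u^5 - u^4 - 5*u^3 + 4*u^2 + 8*u - 8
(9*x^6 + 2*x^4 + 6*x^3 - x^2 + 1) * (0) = 0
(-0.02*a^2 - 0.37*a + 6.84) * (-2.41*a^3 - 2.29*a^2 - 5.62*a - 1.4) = 0.0482*a^5 + 0.9375*a^4 - 15.5247*a^3 - 13.5562*a^2 - 37.9228*a - 9.576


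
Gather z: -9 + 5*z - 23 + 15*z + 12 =20*z - 20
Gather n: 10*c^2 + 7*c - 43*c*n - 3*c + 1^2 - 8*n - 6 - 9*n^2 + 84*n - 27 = 10*c^2 + 4*c - 9*n^2 + n*(76 - 43*c) - 32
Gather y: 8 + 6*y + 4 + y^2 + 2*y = y^2 + 8*y + 12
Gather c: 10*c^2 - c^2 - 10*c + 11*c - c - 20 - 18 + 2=9*c^2 - 36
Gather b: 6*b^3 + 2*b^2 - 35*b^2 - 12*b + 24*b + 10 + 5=6*b^3 - 33*b^2 + 12*b + 15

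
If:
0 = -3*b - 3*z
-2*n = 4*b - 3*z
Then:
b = -z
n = 7*z/2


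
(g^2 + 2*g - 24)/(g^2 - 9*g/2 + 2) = 2*(g + 6)/(2*g - 1)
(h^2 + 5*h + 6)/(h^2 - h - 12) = (h + 2)/(h - 4)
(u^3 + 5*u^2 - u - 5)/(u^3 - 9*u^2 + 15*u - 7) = (u^2 + 6*u + 5)/(u^2 - 8*u + 7)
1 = 1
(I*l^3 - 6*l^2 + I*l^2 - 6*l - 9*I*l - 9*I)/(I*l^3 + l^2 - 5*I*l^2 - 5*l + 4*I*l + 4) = (l^3 + l^2*(1 + 6*I) + l*(-9 + 6*I) - 9)/(l^3 + l^2*(-5 - I) + l*(4 + 5*I) - 4*I)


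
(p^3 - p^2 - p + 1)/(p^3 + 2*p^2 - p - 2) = (p - 1)/(p + 2)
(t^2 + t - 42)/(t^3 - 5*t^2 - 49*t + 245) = (t - 6)/(t^2 - 12*t + 35)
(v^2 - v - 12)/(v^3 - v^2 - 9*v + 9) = (v - 4)/(v^2 - 4*v + 3)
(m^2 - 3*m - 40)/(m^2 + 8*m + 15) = (m - 8)/(m + 3)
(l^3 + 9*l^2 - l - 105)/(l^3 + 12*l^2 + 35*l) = (l - 3)/l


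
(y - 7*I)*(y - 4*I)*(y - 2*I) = y^3 - 13*I*y^2 - 50*y + 56*I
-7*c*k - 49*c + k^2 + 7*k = (-7*c + k)*(k + 7)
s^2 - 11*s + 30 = (s - 6)*(s - 5)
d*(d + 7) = d^2 + 7*d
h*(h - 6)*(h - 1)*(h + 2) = h^4 - 5*h^3 - 8*h^2 + 12*h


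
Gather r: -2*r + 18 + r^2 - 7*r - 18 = r^2 - 9*r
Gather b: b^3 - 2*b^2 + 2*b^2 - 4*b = b^3 - 4*b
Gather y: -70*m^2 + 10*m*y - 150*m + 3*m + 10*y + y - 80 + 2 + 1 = -70*m^2 - 147*m + y*(10*m + 11) - 77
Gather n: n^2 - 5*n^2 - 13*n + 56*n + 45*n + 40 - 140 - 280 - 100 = -4*n^2 + 88*n - 480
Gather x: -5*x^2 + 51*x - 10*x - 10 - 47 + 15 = -5*x^2 + 41*x - 42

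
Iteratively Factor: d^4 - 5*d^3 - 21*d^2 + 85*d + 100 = (d + 1)*(d^3 - 6*d^2 - 15*d + 100) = (d - 5)*(d + 1)*(d^2 - d - 20) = (d - 5)*(d + 1)*(d + 4)*(d - 5)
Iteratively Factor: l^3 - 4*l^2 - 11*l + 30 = (l - 5)*(l^2 + l - 6) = (l - 5)*(l - 2)*(l + 3)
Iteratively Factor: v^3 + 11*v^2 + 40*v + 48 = (v + 3)*(v^2 + 8*v + 16) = (v + 3)*(v + 4)*(v + 4)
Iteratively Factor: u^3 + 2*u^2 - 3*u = (u - 1)*(u^2 + 3*u) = (u - 1)*(u + 3)*(u)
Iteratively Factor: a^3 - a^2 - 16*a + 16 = (a - 4)*(a^2 + 3*a - 4) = (a - 4)*(a + 4)*(a - 1)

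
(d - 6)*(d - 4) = d^2 - 10*d + 24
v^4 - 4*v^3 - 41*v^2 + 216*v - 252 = (v - 6)*(v - 3)*(v - 2)*(v + 7)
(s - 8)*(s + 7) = s^2 - s - 56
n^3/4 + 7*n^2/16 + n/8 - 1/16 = (n/4 + 1/4)*(n - 1/4)*(n + 1)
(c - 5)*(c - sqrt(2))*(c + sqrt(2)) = c^3 - 5*c^2 - 2*c + 10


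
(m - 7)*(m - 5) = m^2 - 12*m + 35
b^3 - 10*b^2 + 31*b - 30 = (b - 5)*(b - 3)*(b - 2)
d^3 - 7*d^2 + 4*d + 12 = (d - 6)*(d - 2)*(d + 1)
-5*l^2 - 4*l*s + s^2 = (-5*l + s)*(l + s)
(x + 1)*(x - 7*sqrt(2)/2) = x^2 - 7*sqrt(2)*x/2 + x - 7*sqrt(2)/2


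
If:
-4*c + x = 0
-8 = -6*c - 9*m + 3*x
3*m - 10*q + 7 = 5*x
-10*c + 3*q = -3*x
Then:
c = 29/34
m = 223/153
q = -29/51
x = 58/17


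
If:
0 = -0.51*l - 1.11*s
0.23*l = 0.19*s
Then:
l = 0.00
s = 0.00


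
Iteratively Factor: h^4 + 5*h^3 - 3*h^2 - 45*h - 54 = (h + 3)*(h^3 + 2*h^2 - 9*h - 18) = (h - 3)*(h + 3)*(h^2 + 5*h + 6) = (h - 3)*(h + 2)*(h + 3)*(h + 3)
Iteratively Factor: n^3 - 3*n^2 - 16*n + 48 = (n - 3)*(n^2 - 16) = (n - 4)*(n - 3)*(n + 4)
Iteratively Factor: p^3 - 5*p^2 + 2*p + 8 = (p + 1)*(p^2 - 6*p + 8) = (p - 2)*(p + 1)*(p - 4)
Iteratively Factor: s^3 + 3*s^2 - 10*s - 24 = (s - 3)*(s^2 + 6*s + 8) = (s - 3)*(s + 4)*(s + 2)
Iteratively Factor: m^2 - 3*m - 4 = (m + 1)*(m - 4)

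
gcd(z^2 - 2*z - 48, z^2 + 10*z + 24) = z + 6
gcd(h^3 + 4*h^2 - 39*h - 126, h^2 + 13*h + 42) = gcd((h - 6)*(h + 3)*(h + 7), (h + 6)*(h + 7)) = h + 7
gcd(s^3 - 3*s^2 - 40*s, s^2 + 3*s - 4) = 1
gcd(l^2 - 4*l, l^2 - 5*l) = l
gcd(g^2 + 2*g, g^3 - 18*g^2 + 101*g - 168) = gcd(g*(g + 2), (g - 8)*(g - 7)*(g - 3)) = 1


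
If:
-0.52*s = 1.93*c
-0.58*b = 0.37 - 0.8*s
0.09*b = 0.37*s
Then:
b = -0.96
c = 0.06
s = -0.23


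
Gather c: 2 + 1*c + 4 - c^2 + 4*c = -c^2 + 5*c + 6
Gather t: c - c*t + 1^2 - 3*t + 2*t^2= c + 2*t^2 + t*(-c - 3) + 1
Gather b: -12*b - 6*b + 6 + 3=9 - 18*b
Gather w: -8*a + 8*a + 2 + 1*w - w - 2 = 0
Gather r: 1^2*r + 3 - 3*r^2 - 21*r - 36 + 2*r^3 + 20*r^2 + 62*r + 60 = 2*r^3 + 17*r^2 + 42*r + 27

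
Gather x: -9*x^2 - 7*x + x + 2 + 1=-9*x^2 - 6*x + 3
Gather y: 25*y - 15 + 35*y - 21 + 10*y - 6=70*y - 42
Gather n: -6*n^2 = -6*n^2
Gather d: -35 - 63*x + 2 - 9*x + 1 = -72*x - 32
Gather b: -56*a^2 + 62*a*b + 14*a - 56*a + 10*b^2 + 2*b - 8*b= -56*a^2 - 42*a + 10*b^2 + b*(62*a - 6)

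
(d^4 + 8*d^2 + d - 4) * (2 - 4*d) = -4*d^5 + 2*d^4 - 32*d^3 + 12*d^2 + 18*d - 8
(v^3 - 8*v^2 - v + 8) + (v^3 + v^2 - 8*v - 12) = 2*v^3 - 7*v^2 - 9*v - 4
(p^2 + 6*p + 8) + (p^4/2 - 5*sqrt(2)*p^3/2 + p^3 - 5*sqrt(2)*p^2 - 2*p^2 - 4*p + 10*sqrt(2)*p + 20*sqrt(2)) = p^4/2 - 5*sqrt(2)*p^3/2 + p^3 - 5*sqrt(2)*p^2 - p^2 + 2*p + 10*sqrt(2)*p + 8 + 20*sqrt(2)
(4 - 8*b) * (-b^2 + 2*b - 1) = 8*b^3 - 20*b^2 + 16*b - 4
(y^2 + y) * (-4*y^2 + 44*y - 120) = -4*y^4 + 40*y^3 - 76*y^2 - 120*y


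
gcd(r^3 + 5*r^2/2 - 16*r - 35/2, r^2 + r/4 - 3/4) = r + 1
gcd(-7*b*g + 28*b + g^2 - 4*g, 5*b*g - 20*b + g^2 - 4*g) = g - 4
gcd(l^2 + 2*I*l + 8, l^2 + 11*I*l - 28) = l + 4*I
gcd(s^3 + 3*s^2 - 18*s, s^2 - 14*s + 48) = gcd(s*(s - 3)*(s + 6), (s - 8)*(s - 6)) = 1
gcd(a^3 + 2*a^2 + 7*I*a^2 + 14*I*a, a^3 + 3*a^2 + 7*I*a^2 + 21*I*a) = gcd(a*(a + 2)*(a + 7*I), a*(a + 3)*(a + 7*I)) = a^2 + 7*I*a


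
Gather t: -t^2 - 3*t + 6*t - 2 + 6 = -t^2 + 3*t + 4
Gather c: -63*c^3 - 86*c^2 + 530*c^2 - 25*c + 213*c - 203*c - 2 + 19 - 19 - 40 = -63*c^3 + 444*c^2 - 15*c - 42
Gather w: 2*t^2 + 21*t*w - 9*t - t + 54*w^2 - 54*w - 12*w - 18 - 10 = 2*t^2 - 10*t + 54*w^2 + w*(21*t - 66) - 28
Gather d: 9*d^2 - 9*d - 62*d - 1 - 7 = 9*d^2 - 71*d - 8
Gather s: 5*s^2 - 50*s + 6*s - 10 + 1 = 5*s^2 - 44*s - 9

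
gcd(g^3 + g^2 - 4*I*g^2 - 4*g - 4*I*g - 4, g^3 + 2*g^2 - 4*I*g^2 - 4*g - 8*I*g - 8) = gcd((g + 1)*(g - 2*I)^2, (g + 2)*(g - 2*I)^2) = g^2 - 4*I*g - 4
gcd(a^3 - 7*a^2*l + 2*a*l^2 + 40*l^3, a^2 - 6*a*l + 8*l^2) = a - 4*l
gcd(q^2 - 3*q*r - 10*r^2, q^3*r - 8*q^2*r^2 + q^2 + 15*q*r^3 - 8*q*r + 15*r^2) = q - 5*r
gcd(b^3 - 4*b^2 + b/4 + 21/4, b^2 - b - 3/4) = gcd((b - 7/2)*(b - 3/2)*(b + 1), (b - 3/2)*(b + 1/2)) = b - 3/2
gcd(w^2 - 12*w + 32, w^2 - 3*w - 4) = w - 4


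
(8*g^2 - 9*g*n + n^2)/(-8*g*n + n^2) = (-g + n)/n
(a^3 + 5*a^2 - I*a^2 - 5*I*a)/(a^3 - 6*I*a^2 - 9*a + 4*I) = a*(a + 5)/(a^2 - 5*I*a - 4)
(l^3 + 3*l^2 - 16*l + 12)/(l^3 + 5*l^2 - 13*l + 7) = (l^2 + 4*l - 12)/(l^2 + 6*l - 7)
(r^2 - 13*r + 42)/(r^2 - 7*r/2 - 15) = 2*(r - 7)/(2*r + 5)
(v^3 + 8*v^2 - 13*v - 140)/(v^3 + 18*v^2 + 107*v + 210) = (v - 4)/(v + 6)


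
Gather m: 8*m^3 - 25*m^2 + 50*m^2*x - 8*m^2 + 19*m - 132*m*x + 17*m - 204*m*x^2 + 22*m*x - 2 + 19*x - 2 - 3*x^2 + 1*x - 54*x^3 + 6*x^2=8*m^3 + m^2*(50*x - 33) + m*(-204*x^2 - 110*x + 36) - 54*x^3 + 3*x^2 + 20*x - 4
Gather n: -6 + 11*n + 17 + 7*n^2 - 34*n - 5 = 7*n^2 - 23*n + 6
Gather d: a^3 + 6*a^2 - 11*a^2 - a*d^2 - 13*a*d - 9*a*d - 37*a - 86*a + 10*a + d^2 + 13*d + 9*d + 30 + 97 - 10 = a^3 - 5*a^2 - 113*a + d^2*(1 - a) + d*(22 - 22*a) + 117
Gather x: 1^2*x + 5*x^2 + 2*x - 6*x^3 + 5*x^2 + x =-6*x^3 + 10*x^2 + 4*x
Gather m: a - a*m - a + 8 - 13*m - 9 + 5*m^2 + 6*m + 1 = 5*m^2 + m*(-a - 7)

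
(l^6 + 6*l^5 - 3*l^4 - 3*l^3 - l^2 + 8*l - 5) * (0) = 0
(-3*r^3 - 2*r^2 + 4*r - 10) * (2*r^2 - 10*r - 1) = -6*r^5 + 26*r^4 + 31*r^3 - 58*r^2 + 96*r + 10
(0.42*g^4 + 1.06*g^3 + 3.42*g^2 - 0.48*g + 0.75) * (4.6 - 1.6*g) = -0.672*g^5 + 0.236*g^4 - 0.596000000000001*g^3 + 16.5*g^2 - 3.408*g + 3.45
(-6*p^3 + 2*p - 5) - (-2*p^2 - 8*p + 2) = -6*p^3 + 2*p^2 + 10*p - 7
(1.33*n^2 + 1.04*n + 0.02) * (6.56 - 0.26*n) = -0.3458*n^3 + 8.4544*n^2 + 6.8172*n + 0.1312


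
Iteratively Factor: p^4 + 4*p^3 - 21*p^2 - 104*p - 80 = (p + 4)*(p^3 - 21*p - 20) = (p - 5)*(p + 4)*(p^2 + 5*p + 4) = (p - 5)*(p + 4)^2*(p + 1)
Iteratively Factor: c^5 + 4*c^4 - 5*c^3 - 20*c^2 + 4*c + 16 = (c + 1)*(c^4 + 3*c^3 - 8*c^2 - 12*c + 16) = (c - 1)*(c + 1)*(c^3 + 4*c^2 - 4*c - 16) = (c - 2)*(c - 1)*(c + 1)*(c^2 + 6*c + 8) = (c - 2)*(c - 1)*(c + 1)*(c + 4)*(c + 2)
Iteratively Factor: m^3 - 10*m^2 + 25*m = (m - 5)*(m^2 - 5*m) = m*(m - 5)*(m - 5)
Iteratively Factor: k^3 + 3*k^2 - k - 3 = (k + 1)*(k^2 + 2*k - 3) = (k - 1)*(k + 1)*(k + 3)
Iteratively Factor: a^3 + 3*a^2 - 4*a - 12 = (a + 2)*(a^2 + a - 6) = (a - 2)*(a + 2)*(a + 3)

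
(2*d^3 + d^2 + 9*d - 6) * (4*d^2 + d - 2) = 8*d^5 + 6*d^4 + 33*d^3 - 17*d^2 - 24*d + 12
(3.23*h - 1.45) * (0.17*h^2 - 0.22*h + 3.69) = 0.5491*h^3 - 0.9571*h^2 + 12.2377*h - 5.3505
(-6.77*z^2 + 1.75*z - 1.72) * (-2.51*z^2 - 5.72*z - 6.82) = 16.9927*z^4 + 34.3319*z^3 + 40.4786*z^2 - 2.0966*z + 11.7304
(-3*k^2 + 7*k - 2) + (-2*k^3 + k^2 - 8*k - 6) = -2*k^3 - 2*k^2 - k - 8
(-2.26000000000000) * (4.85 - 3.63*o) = 8.2038*o - 10.961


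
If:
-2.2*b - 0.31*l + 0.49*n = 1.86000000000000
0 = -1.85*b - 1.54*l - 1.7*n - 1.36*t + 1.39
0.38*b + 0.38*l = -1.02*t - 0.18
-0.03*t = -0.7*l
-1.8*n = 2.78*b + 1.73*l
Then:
No Solution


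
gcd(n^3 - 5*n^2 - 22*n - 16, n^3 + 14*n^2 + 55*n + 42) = n + 1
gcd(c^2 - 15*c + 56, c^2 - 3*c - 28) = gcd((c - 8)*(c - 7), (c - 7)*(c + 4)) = c - 7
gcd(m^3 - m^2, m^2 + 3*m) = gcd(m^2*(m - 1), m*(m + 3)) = m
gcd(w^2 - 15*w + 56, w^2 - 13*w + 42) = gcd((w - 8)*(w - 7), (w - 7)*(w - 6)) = w - 7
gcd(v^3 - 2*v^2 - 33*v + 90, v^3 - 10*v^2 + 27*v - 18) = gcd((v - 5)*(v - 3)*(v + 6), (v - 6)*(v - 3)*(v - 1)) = v - 3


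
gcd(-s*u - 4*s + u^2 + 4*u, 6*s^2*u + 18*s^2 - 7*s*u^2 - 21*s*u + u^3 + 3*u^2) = s - u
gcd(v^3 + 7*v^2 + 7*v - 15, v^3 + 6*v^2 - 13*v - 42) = 1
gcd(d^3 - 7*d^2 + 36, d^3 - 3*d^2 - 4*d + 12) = d^2 - d - 6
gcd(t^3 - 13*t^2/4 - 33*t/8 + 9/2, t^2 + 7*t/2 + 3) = t + 3/2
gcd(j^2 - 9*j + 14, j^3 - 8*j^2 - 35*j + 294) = j - 7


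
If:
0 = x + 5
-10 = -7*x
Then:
No Solution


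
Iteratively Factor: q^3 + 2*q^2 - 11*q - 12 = (q + 1)*(q^2 + q - 12) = (q + 1)*(q + 4)*(q - 3)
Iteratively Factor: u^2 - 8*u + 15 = (u - 3)*(u - 5)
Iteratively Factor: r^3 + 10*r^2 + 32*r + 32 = (r + 2)*(r^2 + 8*r + 16) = (r + 2)*(r + 4)*(r + 4)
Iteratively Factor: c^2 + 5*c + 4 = (c + 4)*(c + 1)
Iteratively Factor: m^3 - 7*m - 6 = (m + 1)*(m^2 - m - 6) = (m - 3)*(m + 1)*(m + 2)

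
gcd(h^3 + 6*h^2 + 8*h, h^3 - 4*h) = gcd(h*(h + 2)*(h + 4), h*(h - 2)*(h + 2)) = h^2 + 2*h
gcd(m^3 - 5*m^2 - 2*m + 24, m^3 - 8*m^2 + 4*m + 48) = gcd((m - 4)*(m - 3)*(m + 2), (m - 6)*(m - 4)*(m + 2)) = m^2 - 2*m - 8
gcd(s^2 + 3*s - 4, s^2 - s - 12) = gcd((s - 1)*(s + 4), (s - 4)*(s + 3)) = 1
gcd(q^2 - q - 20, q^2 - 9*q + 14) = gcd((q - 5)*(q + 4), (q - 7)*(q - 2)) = 1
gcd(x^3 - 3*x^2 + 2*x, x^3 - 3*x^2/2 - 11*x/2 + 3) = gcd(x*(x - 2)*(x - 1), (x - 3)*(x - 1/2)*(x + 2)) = 1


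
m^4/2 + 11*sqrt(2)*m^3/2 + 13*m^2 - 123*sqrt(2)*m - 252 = (m/2 + sqrt(2)/2)*(m - 3*sqrt(2))*(m + 6*sqrt(2))*(m + 7*sqrt(2))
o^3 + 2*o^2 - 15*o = o*(o - 3)*(o + 5)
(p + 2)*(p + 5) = p^2 + 7*p + 10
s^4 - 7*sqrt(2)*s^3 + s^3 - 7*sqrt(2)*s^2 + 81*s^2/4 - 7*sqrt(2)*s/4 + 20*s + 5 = (s + 1/2)^2*(s - 5*sqrt(2))*(s - 2*sqrt(2))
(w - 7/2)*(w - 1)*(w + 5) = w^3 + w^2/2 - 19*w + 35/2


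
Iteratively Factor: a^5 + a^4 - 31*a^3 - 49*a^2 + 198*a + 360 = (a - 5)*(a^4 + 6*a^3 - a^2 - 54*a - 72) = (a - 5)*(a + 4)*(a^3 + 2*a^2 - 9*a - 18) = (a - 5)*(a + 2)*(a + 4)*(a^2 - 9) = (a - 5)*(a - 3)*(a + 2)*(a + 4)*(a + 3)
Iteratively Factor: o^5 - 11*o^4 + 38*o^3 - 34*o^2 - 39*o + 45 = (o - 5)*(o^4 - 6*o^3 + 8*o^2 + 6*o - 9) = (o - 5)*(o - 3)*(o^3 - 3*o^2 - o + 3) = (o - 5)*(o - 3)^2*(o^2 - 1) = (o - 5)*(o - 3)^2*(o - 1)*(o + 1)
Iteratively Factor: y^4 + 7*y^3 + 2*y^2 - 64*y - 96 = (y + 4)*(y^3 + 3*y^2 - 10*y - 24) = (y - 3)*(y + 4)*(y^2 + 6*y + 8) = (y - 3)*(y + 4)^2*(y + 2)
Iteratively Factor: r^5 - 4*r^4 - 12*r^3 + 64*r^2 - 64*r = (r - 2)*(r^4 - 2*r^3 - 16*r^2 + 32*r) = (r - 2)*(r + 4)*(r^3 - 6*r^2 + 8*r) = (r - 4)*(r - 2)*(r + 4)*(r^2 - 2*r) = r*(r - 4)*(r - 2)*(r + 4)*(r - 2)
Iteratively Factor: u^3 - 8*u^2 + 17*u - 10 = (u - 2)*(u^2 - 6*u + 5) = (u - 5)*(u - 2)*(u - 1)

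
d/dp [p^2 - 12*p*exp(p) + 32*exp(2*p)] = -12*p*exp(p) + 2*p + 64*exp(2*p) - 12*exp(p)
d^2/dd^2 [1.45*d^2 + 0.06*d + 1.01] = 2.90000000000000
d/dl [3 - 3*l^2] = -6*l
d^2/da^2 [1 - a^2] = -2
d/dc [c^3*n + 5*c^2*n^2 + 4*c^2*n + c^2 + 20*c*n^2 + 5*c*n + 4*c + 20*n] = 3*c^2*n + 10*c*n^2 + 8*c*n + 2*c + 20*n^2 + 5*n + 4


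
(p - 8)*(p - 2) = p^2 - 10*p + 16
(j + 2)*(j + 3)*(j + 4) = j^3 + 9*j^2 + 26*j + 24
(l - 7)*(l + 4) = l^2 - 3*l - 28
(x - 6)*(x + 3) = x^2 - 3*x - 18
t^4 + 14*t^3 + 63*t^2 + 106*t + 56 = (t + 1)*(t + 2)*(t + 4)*(t + 7)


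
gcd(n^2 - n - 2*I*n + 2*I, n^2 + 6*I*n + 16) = n - 2*I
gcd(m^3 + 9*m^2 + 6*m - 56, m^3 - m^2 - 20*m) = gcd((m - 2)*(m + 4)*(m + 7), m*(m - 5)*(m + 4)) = m + 4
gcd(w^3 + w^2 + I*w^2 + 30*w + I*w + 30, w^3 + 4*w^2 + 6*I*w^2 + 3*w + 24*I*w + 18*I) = w^2 + w*(1 + 6*I) + 6*I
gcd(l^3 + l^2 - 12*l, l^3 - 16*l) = l^2 + 4*l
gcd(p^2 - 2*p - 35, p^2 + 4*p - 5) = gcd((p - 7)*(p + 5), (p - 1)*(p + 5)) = p + 5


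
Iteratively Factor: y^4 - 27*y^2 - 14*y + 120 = (y - 5)*(y^3 + 5*y^2 - 2*y - 24) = (y - 5)*(y - 2)*(y^2 + 7*y + 12) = (y - 5)*(y - 2)*(y + 4)*(y + 3)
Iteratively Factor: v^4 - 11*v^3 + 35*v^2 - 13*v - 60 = (v - 4)*(v^3 - 7*v^2 + 7*v + 15) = (v - 4)*(v + 1)*(v^2 - 8*v + 15) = (v - 4)*(v - 3)*(v + 1)*(v - 5)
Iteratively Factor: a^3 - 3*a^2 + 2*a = (a - 1)*(a^2 - 2*a) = (a - 2)*(a - 1)*(a)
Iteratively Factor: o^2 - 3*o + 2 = (o - 1)*(o - 2)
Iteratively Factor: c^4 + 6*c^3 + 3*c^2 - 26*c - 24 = (c + 3)*(c^3 + 3*c^2 - 6*c - 8) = (c + 1)*(c + 3)*(c^2 + 2*c - 8) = (c - 2)*(c + 1)*(c + 3)*(c + 4)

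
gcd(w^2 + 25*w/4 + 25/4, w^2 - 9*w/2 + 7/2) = 1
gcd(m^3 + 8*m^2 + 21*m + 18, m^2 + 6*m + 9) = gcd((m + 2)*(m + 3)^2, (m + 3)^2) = m^2 + 6*m + 9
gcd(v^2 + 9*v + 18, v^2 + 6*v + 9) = v + 3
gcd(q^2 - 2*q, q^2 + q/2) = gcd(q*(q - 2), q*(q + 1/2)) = q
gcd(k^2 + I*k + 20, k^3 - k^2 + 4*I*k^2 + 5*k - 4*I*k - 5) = k + 5*I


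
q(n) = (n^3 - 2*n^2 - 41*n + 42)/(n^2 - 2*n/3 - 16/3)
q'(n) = (2/3 - 2*n)*(n^3 - 2*n^2 - 41*n + 42)/(n^2 - 2*n/3 - 16/3)^2 + (3*n^2 - 4*n - 41)/(n^2 - 2*n/3 - 16/3) = 3*(3*n^4 - 4*n^3 + 79*n^2 - 188*n + 740)/(9*n^4 - 12*n^3 - 92*n^2 + 64*n + 256)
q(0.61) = -3.07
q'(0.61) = 7.57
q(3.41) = -20.25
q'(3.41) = 26.07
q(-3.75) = 10.23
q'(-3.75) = 8.88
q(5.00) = -5.39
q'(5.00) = 3.94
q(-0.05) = -8.31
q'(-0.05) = 8.90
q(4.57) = -7.33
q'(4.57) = 5.24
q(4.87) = -5.92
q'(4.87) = 4.25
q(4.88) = -5.88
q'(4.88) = 4.23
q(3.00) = -43.20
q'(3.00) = 122.64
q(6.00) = -2.25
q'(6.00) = 2.57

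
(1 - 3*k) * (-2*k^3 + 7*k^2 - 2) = 6*k^4 - 23*k^3 + 7*k^2 + 6*k - 2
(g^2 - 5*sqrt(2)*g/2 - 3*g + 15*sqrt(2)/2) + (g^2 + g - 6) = 2*g^2 - 5*sqrt(2)*g/2 - 2*g - 6 + 15*sqrt(2)/2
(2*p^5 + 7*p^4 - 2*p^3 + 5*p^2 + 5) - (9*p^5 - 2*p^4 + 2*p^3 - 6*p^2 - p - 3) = -7*p^5 + 9*p^4 - 4*p^3 + 11*p^2 + p + 8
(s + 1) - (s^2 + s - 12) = 13 - s^2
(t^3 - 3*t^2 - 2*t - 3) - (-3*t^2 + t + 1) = t^3 - 3*t - 4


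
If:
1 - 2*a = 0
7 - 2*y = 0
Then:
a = 1/2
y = 7/2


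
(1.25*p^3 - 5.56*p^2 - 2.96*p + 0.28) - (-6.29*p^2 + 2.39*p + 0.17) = 1.25*p^3 + 0.73*p^2 - 5.35*p + 0.11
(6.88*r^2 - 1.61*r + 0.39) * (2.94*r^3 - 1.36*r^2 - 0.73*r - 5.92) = 20.2272*r^5 - 14.0902*r^4 - 1.6862*r^3 - 40.0847*r^2 + 9.2465*r - 2.3088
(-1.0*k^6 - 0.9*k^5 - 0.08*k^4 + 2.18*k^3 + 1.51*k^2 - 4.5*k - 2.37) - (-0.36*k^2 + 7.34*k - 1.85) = -1.0*k^6 - 0.9*k^5 - 0.08*k^4 + 2.18*k^3 + 1.87*k^2 - 11.84*k - 0.52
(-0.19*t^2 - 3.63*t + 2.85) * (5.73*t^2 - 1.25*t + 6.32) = -1.0887*t^4 - 20.5624*t^3 + 19.6672*t^2 - 26.5041*t + 18.012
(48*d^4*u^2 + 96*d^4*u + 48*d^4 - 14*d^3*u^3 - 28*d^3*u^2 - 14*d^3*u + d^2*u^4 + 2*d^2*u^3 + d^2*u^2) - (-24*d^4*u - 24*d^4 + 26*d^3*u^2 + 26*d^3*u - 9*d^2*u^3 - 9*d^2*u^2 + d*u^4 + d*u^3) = 48*d^4*u^2 + 120*d^4*u + 72*d^4 - 14*d^3*u^3 - 54*d^3*u^2 - 40*d^3*u + d^2*u^4 + 11*d^2*u^3 + 10*d^2*u^2 - d*u^4 - d*u^3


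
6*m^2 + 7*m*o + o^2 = (m + o)*(6*m + o)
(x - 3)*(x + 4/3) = x^2 - 5*x/3 - 4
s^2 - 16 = (s - 4)*(s + 4)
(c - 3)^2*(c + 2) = c^3 - 4*c^2 - 3*c + 18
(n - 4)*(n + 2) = n^2 - 2*n - 8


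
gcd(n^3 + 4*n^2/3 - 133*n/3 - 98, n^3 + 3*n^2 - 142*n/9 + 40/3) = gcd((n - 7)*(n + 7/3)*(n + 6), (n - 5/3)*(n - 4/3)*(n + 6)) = n + 6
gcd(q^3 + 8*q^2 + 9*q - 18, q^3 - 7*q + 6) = q^2 + 2*q - 3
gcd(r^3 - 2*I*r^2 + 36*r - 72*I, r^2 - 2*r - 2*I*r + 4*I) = r - 2*I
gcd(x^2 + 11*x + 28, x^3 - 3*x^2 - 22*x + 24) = x + 4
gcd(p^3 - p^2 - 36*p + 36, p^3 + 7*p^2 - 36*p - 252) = p^2 - 36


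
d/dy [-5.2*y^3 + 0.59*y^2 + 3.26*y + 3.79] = -15.6*y^2 + 1.18*y + 3.26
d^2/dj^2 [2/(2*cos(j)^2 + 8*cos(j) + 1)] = 8*(-4*sin(j)^4 + 16*sin(j)^2 + 17*cos(j) - 3*cos(3*j) + 19)/(-2*sin(j)^2 + 8*cos(j) + 3)^3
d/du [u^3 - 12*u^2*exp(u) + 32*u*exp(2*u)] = -12*u^2*exp(u) + 3*u^2 + 64*u*exp(2*u) - 24*u*exp(u) + 32*exp(2*u)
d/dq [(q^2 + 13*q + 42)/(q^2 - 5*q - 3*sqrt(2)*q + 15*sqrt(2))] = ((2*q + 13)*(q^2 - 5*q - 3*sqrt(2)*q + 15*sqrt(2)) + (-2*q + 3*sqrt(2) + 5)*(q^2 + 13*q + 42))/(q^2 - 5*q - 3*sqrt(2)*q + 15*sqrt(2))^2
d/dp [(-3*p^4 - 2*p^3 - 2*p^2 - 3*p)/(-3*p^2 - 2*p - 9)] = (18*p^5 + 24*p^4 + 116*p^3 + 49*p^2 + 36*p + 27)/(9*p^4 + 12*p^3 + 58*p^2 + 36*p + 81)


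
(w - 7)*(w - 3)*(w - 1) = w^3 - 11*w^2 + 31*w - 21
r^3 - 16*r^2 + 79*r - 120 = (r - 8)*(r - 5)*(r - 3)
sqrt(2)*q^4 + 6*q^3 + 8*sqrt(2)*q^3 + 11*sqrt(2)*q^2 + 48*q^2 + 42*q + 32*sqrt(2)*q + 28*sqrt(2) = (q + 7)*(q + sqrt(2))*(q + 2*sqrt(2))*(sqrt(2)*q + sqrt(2))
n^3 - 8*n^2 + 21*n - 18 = (n - 3)^2*(n - 2)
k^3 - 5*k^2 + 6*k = k*(k - 3)*(k - 2)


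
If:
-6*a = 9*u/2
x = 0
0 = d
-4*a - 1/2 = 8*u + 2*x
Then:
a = 3/40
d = 0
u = -1/10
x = 0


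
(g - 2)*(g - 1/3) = g^2 - 7*g/3 + 2/3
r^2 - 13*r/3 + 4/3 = (r - 4)*(r - 1/3)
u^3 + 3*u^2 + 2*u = u*(u + 1)*(u + 2)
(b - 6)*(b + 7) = b^2 + b - 42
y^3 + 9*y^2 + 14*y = y*(y + 2)*(y + 7)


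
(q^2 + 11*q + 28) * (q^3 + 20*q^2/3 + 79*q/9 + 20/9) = q^5 + 53*q^4/3 + 991*q^3/9 + 2569*q^2/9 + 2432*q/9 + 560/9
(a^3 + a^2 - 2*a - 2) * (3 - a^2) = -a^5 - a^4 + 5*a^3 + 5*a^2 - 6*a - 6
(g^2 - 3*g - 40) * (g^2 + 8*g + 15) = g^4 + 5*g^3 - 49*g^2 - 365*g - 600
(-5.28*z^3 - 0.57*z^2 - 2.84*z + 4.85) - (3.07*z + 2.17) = -5.28*z^3 - 0.57*z^2 - 5.91*z + 2.68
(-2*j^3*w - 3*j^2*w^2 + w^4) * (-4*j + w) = 8*j^4*w + 10*j^3*w^2 - 3*j^2*w^3 - 4*j*w^4 + w^5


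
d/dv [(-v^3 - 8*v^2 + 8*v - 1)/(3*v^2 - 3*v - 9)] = (-v^4 + 2*v^3 + 9*v^2 + 50*v - 25)/(3*(v^4 - 2*v^3 - 5*v^2 + 6*v + 9))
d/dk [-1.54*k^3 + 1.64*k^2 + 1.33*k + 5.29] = -4.62*k^2 + 3.28*k + 1.33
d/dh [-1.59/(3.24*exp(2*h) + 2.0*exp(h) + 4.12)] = (10.3032*exp(h) + 3.18)*exp(h)/(3.24*exp(2*h) + 2.0*exp(h) + 4.12)^2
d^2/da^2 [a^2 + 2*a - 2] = 2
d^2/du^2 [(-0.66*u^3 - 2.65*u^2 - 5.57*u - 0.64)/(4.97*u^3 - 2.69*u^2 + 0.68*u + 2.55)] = (-148.562246*u^6 - 812.120862*u^5 + 411.208854*u^4 + 544.767404*u^3 + 690.399762*u^2 - 199.304022*u - 24.518522)/(122.763473*u^9 - 199.336263*u^8 + 158.280087*u^7 + 114.950032*u^6 - 182.894262*u^5 + 103.332477*u^4 + 69.279947*u^3 - 48.937815*u^2 + 13.2651*u + 16.581375)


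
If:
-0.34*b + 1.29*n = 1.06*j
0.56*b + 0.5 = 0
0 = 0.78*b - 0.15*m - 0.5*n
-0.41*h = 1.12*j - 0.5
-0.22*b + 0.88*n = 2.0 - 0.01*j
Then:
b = -0.89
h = -6.27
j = 2.74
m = -11.37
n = 2.02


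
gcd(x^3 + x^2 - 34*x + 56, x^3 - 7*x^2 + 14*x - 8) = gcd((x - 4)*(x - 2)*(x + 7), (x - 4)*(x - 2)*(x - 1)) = x^2 - 6*x + 8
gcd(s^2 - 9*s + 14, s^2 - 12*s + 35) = s - 7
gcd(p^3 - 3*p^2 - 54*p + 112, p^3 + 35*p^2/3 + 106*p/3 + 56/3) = p + 7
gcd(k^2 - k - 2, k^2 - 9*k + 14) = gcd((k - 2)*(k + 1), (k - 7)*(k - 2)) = k - 2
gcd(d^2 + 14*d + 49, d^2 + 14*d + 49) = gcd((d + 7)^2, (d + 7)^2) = d^2 + 14*d + 49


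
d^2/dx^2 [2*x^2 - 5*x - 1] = 4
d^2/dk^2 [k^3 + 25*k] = 6*k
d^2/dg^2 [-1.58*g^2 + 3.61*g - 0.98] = -3.16000000000000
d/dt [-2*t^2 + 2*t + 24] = 2 - 4*t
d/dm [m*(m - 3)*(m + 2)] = 3*m^2 - 2*m - 6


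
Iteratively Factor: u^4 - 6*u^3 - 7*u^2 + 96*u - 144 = (u - 4)*(u^3 - 2*u^2 - 15*u + 36) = (u - 4)*(u - 3)*(u^2 + u - 12) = (u - 4)*(u - 3)^2*(u + 4)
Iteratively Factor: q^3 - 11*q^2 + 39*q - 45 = (q - 3)*(q^2 - 8*q + 15) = (q - 5)*(q - 3)*(q - 3)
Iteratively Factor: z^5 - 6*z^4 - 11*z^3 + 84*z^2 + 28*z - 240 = (z + 3)*(z^4 - 9*z^3 + 16*z^2 + 36*z - 80) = (z + 2)*(z + 3)*(z^3 - 11*z^2 + 38*z - 40) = (z - 4)*(z + 2)*(z + 3)*(z^2 - 7*z + 10) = (z - 5)*(z - 4)*(z + 2)*(z + 3)*(z - 2)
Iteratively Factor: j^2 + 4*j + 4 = (j + 2)*(j + 2)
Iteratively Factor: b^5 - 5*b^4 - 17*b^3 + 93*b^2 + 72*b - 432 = (b - 4)*(b^4 - b^3 - 21*b^2 + 9*b + 108) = (b - 4)*(b - 3)*(b^3 + 2*b^2 - 15*b - 36) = (b - 4)^2*(b - 3)*(b^2 + 6*b + 9) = (b - 4)^2*(b - 3)*(b + 3)*(b + 3)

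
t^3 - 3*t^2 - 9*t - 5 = (t - 5)*(t + 1)^2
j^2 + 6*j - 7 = (j - 1)*(j + 7)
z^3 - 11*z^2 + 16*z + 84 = (z - 7)*(z - 6)*(z + 2)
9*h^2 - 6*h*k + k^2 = (-3*h + k)^2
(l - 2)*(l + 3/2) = l^2 - l/2 - 3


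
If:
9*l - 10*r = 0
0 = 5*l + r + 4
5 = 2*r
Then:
No Solution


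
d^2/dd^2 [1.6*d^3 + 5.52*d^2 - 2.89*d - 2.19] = 9.6*d + 11.04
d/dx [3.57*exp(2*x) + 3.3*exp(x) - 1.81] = (7.14*exp(x) + 3.3)*exp(x)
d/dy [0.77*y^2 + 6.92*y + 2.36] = 1.54*y + 6.92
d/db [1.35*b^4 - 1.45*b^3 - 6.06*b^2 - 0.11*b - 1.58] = 5.4*b^3 - 4.35*b^2 - 12.12*b - 0.11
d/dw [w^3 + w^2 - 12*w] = 3*w^2 + 2*w - 12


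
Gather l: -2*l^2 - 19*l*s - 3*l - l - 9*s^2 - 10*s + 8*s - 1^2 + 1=-2*l^2 + l*(-19*s - 4) - 9*s^2 - 2*s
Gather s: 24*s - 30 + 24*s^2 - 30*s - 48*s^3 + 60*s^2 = -48*s^3 + 84*s^2 - 6*s - 30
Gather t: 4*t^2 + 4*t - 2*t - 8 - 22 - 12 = 4*t^2 + 2*t - 42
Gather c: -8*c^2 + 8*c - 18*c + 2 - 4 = -8*c^2 - 10*c - 2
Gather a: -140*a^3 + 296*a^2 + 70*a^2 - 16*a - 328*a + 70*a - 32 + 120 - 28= -140*a^3 + 366*a^2 - 274*a + 60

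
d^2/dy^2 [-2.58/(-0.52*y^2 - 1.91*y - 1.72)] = (-1.395264*y^2 - 5.124912*y + 2.58*(1.04*y + 1.91)*(2.08*y + 3.82) - 4.615104)/(0.52*y^2 + 1.91*y + 1.72)^3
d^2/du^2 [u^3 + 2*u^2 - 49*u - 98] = 6*u + 4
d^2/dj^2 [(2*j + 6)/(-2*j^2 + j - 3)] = 4*(-(j + 3)*(4*j - 1)^2 + (6*j + 5)*(2*j^2 - j + 3))/(2*j^2 - j + 3)^3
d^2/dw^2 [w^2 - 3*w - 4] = 2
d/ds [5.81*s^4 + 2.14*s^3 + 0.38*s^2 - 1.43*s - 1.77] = 23.24*s^3 + 6.42*s^2 + 0.76*s - 1.43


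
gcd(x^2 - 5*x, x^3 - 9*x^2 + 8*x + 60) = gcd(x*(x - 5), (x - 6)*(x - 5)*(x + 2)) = x - 5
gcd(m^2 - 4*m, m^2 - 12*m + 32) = m - 4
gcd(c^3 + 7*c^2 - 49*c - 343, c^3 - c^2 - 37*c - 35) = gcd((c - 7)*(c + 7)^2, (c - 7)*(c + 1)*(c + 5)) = c - 7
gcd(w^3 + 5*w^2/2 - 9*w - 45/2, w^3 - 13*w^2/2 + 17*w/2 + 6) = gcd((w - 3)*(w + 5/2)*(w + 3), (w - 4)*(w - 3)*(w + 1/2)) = w - 3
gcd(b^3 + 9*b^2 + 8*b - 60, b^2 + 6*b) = b + 6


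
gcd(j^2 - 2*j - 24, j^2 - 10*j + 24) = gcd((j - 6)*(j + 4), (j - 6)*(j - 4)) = j - 6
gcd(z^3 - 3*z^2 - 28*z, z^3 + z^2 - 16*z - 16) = z + 4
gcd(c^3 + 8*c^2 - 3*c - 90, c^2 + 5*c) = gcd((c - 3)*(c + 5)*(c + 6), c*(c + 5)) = c + 5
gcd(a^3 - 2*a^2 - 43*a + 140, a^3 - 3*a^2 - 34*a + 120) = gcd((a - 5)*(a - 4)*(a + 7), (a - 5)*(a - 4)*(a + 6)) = a^2 - 9*a + 20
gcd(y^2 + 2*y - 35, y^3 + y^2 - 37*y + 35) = y^2 + 2*y - 35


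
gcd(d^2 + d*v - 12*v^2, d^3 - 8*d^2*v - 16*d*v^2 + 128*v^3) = d + 4*v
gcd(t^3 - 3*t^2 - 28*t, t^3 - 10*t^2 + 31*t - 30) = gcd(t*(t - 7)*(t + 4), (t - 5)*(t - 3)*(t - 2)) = 1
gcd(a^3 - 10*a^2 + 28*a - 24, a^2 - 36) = a - 6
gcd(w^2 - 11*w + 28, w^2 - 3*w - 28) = w - 7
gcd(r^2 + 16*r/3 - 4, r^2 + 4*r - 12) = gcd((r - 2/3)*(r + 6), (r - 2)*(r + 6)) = r + 6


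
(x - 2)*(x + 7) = x^2 + 5*x - 14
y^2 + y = y*(y + 1)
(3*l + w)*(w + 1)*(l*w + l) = 3*l^2*w^2 + 6*l^2*w + 3*l^2 + l*w^3 + 2*l*w^2 + l*w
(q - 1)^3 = q^3 - 3*q^2 + 3*q - 1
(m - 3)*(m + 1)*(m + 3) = m^3 + m^2 - 9*m - 9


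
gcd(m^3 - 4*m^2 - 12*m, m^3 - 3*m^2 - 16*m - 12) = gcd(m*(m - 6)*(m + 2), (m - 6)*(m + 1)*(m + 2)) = m^2 - 4*m - 12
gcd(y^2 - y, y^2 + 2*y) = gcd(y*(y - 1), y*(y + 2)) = y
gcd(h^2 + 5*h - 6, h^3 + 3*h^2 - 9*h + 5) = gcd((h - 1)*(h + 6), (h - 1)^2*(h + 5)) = h - 1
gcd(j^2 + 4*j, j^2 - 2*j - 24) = j + 4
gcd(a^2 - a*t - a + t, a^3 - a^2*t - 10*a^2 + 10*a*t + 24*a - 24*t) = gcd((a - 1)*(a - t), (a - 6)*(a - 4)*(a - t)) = -a + t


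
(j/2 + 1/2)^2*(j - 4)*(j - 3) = j^4/4 - 5*j^3/4 - j^2/4 + 17*j/4 + 3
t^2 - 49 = (t - 7)*(t + 7)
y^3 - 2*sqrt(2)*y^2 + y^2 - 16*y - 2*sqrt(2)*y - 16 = (y + 1)*(y - 4*sqrt(2))*(y + 2*sqrt(2))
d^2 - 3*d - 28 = (d - 7)*(d + 4)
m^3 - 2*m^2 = m^2*(m - 2)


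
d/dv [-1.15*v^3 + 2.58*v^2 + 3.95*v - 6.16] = -3.45*v^2 + 5.16*v + 3.95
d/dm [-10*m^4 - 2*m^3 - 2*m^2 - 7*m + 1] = -40*m^3 - 6*m^2 - 4*m - 7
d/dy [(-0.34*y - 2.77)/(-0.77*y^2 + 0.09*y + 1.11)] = (0.2618*y^2 - 0.0306*y - (0.34*y + 2.77)*(1.54*y - 0.09) - 0.3774)/(-0.77*y^2 + 0.09*y + 1.11)^2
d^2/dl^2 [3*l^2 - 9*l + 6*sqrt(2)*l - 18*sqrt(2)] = 6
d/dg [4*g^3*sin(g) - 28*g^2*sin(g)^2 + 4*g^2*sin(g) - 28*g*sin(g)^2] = 4*g^3*cos(g) + 12*g^2*sin(g) - 28*g^2*sin(2*g) + 4*g^2*cos(g) + 8*g*sin(g) + 28*sqrt(2)*g*cos(2*g + pi/4) - 28*g + 14*cos(2*g) - 14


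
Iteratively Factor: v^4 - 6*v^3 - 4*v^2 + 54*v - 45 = (v - 3)*(v^3 - 3*v^2 - 13*v + 15) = (v - 5)*(v - 3)*(v^2 + 2*v - 3) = (v - 5)*(v - 3)*(v + 3)*(v - 1)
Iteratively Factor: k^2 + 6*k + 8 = (k + 4)*(k + 2)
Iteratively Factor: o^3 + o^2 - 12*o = (o - 3)*(o^2 + 4*o) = o*(o - 3)*(o + 4)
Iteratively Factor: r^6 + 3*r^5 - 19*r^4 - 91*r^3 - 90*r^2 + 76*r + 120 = (r + 2)*(r^5 + r^4 - 21*r^3 - 49*r^2 + 8*r + 60) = (r - 5)*(r + 2)*(r^4 + 6*r^3 + 9*r^2 - 4*r - 12) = (r - 5)*(r + 2)^2*(r^3 + 4*r^2 + r - 6) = (r - 5)*(r + 2)^3*(r^2 + 2*r - 3) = (r - 5)*(r + 2)^3*(r + 3)*(r - 1)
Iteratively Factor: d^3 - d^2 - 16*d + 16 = (d + 4)*(d^2 - 5*d + 4) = (d - 1)*(d + 4)*(d - 4)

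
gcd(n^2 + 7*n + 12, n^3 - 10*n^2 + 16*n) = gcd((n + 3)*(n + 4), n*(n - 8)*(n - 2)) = 1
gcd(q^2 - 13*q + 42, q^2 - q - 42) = q - 7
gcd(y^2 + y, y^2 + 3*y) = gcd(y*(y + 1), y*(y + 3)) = y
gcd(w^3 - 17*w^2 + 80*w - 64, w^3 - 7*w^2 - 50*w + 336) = w - 8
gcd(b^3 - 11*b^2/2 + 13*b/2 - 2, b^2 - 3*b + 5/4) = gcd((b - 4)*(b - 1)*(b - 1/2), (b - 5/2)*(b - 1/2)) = b - 1/2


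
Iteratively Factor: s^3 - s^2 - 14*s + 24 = (s - 3)*(s^2 + 2*s - 8) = (s - 3)*(s - 2)*(s + 4)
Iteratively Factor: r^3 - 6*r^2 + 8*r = (r - 4)*(r^2 - 2*r) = r*(r - 4)*(r - 2)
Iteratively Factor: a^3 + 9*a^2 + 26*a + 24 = (a + 4)*(a^2 + 5*a + 6) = (a + 3)*(a + 4)*(a + 2)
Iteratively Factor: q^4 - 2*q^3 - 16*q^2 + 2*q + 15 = (q + 3)*(q^3 - 5*q^2 - q + 5) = (q - 5)*(q + 3)*(q^2 - 1) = (q - 5)*(q + 1)*(q + 3)*(q - 1)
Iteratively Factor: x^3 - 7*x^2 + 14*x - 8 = (x - 1)*(x^2 - 6*x + 8) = (x - 4)*(x - 1)*(x - 2)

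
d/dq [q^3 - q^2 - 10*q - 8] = 3*q^2 - 2*q - 10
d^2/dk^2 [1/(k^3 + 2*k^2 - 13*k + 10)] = 2*(-(3*k + 2)*(k^3 + 2*k^2 - 13*k + 10) + (3*k^2 + 4*k - 13)^2)/(k^3 + 2*k^2 - 13*k + 10)^3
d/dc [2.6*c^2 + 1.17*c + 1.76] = 5.2*c + 1.17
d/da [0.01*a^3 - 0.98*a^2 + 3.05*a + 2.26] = 0.03*a^2 - 1.96*a + 3.05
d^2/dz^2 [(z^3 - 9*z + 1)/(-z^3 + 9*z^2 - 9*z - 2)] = 6*(-3*z^6 + 18*z^5 - 79*z^4 + 207*z^3 - 144*z^2 + 241*z - 87)/(z^9 - 27*z^8 + 270*z^7 - 1209*z^6 + 2322*z^5 - 1593*z^4 - 231*z^3 + 378*z^2 + 108*z + 8)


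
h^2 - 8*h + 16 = (h - 4)^2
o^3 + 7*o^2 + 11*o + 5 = (o + 1)^2*(o + 5)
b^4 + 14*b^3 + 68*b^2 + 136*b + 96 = (b + 2)^2*(b + 4)*(b + 6)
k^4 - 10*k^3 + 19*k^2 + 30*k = k*(k - 6)*(k - 5)*(k + 1)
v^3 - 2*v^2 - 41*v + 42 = (v - 7)*(v - 1)*(v + 6)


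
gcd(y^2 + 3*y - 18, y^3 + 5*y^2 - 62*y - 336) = y + 6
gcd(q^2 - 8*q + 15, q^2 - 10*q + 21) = q - 3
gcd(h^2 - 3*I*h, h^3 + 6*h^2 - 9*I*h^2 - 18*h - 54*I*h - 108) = h - 3*I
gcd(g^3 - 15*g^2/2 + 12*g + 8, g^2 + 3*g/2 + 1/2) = g + 1/2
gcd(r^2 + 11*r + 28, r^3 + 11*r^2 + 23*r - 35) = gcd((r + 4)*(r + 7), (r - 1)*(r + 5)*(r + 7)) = r + 7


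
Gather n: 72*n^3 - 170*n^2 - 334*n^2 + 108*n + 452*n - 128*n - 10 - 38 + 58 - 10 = 72*n^3 - 504*n^2 + 432*n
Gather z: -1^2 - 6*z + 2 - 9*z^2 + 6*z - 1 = -9*z^2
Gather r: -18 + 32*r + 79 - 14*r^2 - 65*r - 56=-14*r^2 - 33*r + 5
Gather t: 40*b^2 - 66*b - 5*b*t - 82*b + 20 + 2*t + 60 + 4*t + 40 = 40*b^2 - 148*b + t*(6 - 5*b) + 120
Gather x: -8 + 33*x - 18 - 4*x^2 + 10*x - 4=-4*x^2 + 43*x - 30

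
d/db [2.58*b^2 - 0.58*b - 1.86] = 5.16*b - 0.58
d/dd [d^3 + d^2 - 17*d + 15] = 3*d^2 + 2*d - 17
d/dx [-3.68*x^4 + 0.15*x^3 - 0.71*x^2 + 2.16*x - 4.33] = -14.72*x^3 + 0.45*x^2 - 1.42*x + 2.16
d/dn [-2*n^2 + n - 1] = 1 - 4*n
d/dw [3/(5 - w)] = 3/(w - 5)^2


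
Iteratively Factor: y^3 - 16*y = (y - 4)*(y^2 + 4*y) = y*(y - 4)*(y + 4)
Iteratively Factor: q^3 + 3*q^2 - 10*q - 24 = (q + 2)*(q^2 + q - 12) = (q - 3)*(q + 2)*(q + 4)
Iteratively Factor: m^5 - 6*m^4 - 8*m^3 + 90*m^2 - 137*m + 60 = (m + 4)*(m^4 - 10*m^3 + 32*m^2 - 38*m + 15) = (m - 1)*(m + 4)*(m^3 - 9*m^2 + 23*m - 15) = (m - 1)^2*(m + 4)*(m^2 - 8*m + 15) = (m - 3)*(m - 1)^2*(m + 4)*(m - 5)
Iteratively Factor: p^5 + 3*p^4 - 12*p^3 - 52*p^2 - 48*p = (p + 3)*(p^4 - 12*p^2 - 16*p) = (p + 2)*(p + 3)*(p^3 - 2*p^2 - 8*p) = (p + 2)^2*(p + 3)*(p^2 - 4*p) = p*(p + 2)^2*(p + 3)*(p - 4)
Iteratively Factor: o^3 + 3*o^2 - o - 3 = (o + 1)*(o^2 + 2*o - 3) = (o - 1)*(o + 1)*(o + 3)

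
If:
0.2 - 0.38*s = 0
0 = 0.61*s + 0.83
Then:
No Solution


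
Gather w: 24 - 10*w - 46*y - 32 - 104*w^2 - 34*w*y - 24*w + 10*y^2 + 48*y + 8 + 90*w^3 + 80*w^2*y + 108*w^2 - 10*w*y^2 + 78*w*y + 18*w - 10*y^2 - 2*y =90*w^3 + w^2*(80*y + 4) + w*(-10*y^2 + 44*y - 16)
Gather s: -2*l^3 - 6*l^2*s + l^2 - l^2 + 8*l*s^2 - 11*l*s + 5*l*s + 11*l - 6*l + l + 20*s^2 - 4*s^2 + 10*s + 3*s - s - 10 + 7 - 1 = -2*l^3 + 6*l + s^2*(8*l + 16) + s*(-6*l^2 - 6*l + 12) - 4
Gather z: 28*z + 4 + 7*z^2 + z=7*z^2 + 29*z + 4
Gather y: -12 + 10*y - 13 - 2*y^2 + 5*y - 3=-2*y^2 + 15*y - 28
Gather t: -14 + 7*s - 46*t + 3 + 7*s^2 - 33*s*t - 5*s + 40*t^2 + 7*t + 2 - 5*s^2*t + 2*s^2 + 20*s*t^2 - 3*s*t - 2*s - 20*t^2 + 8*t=9*s^2 + t^2*(20*s + 20) + t*(-5*s^2 - 36*s - 31) - 9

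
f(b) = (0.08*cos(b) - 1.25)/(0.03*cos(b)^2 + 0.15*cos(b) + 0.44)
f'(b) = (0.06*sin(b)*cos(b) + 0.15*sin(b))*(0.08*cos(b) - 1.25)/(0.03*cos(b)^2 + 0.15*cos(b) + 0.44)^2 - 0.08*sin(b)/(0.03*cos(b)^2 + 0.15*cos(b) + 0.44) = 4.52693526482571*(0.0024*cos(b)^2 - 0.075*cos(b) - 0.2227)*sin(b)/(-0.0638297872340425*sin(b)^2 + 0.319148936170213*cos(b) + 1.0)^2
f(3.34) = -4.13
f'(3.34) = 0.28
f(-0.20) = -1.90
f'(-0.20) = 0.15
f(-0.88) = -2.19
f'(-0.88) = 0.69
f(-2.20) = -3.58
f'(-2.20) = 1.10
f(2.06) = -3.42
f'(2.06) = -1.17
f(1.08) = -2.34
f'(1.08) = -0.85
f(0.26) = -1.91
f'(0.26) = -0.20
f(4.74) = -2.81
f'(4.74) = 1.14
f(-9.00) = -4.03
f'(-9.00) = 0.58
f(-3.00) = -4.14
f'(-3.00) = 0.20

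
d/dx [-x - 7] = -1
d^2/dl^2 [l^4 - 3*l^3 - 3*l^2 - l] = 12*l^2 - 18*l - 6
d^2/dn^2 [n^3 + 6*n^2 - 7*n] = 6*n + 12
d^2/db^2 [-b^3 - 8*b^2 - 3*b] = -6*b - 16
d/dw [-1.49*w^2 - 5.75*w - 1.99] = -2.98*w - 5.75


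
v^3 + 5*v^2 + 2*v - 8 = (v - 1)*(v + 2)*(v + 4)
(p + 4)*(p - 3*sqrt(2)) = p^2 - 3*sqrt(2)*p + 4*p - 12*sqrt(2)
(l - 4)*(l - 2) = l^2 - 6*l + 8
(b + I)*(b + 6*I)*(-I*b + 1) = -I*b^3 + 8*b^2 + 13*I*b - 6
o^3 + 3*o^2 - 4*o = o*(o - 1)*(o + 4)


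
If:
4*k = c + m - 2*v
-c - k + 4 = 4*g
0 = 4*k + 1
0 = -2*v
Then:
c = -m - 1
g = m/4 + 21/16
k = -1/4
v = 0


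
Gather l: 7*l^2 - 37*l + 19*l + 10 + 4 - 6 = 7*l^2 - 18*l + 8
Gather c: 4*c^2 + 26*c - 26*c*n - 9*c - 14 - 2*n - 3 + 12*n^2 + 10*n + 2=4*c^2 + c*(17 - 26*n) + 12*n^2 + 8*n - 15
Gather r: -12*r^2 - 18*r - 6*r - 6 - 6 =-12*r^2 - 24*r - 12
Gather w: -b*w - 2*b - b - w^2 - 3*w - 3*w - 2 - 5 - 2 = -3*b - w^2 + w*(-b - 6) - 9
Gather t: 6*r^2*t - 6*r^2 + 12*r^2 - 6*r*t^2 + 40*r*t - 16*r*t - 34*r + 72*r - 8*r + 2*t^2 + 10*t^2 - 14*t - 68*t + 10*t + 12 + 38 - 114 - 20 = 6*r^2 + 30*r + t^2*(12 - 6*r) + t*(6*r^2 + 24*r - 72) - 84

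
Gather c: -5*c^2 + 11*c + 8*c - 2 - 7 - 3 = -5*c^2 + 19*c - 12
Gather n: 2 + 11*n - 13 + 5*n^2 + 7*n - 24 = 5*n^2 + 18*n - 35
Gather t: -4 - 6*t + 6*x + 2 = -6*t + 6*x - 2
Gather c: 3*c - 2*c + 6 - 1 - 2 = c + 3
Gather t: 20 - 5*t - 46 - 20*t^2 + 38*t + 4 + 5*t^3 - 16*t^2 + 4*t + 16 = 5*t^3 - 36*t^2 + 37*t - 6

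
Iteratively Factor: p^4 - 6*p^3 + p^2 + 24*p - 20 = (p - 2)*(p^3 - 4*p^2 - 7*p + 10) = (p - 5)*(p - 2)*(p^2 + p - 2) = (p - 5)*(p - 2)*(p - 1)*(p + 2)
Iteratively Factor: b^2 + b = (b)*(b + 1)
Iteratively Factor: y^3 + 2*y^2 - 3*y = (y)*(y^2 + 2*y - 3) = y*(y - 1)*(y + 3)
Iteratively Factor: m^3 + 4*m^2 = (m)*(m^2 + 4*m) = m^2*(m + 4)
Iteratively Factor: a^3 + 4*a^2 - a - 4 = (a + 4)*(a^2 - 1) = (a - 1)*(a + 4)*(a + 1)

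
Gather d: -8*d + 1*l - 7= -8*d + l - 7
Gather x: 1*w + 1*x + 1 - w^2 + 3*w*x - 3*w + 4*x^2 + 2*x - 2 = -w^2 - 2*w + 4*x^2 + x*(3*w + 3) - 1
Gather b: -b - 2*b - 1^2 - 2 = -3*b - 3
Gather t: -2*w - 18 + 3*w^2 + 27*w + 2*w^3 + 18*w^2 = 2*w^3 + 21*w^2 + 25*w - 18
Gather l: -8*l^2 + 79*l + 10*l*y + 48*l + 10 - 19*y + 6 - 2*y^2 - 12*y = -8*l^2 + l*(10*y + 127) - 2*y^2 - 31*y + 16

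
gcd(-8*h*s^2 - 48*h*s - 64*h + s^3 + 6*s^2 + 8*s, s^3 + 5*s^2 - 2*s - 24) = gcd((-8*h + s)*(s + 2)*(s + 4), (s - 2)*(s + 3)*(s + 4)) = s + 4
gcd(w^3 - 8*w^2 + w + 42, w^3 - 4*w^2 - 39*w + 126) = w^2 - 10*w + 21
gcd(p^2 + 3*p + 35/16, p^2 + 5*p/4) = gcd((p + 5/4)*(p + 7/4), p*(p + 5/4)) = p + 5/4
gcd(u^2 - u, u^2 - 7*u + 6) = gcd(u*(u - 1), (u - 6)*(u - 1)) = u - 1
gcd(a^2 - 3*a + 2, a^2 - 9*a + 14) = a - 2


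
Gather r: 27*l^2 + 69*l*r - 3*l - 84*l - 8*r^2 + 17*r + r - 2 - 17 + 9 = 27*l^2 - 87*l - 8*r^2 + r*(69*l + 18) - 10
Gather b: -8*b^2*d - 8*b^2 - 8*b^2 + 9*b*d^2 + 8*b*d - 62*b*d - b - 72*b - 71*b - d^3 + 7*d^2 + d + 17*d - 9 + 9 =b^2*(-8*d - 16) + b*(9*d^2 - 54*d - 144) - d^3 + 7*d^2 + 18*d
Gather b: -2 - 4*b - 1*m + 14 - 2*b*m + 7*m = b*(-2*m - 4) + 6*m + 12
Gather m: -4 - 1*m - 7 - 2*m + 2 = -3*m - 9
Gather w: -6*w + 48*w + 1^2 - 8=42*w - 7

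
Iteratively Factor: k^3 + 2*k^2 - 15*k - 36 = (k + 3)*(k^2 - k - 12) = (k - 4)*(k + 3)*(k + 3)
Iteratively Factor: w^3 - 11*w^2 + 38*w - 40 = (w - 5)*(w^2 - 6*w + 8) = (w - 5)*(w - 4)*(w - 2)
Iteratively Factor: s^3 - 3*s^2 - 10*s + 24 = (s + 3)*(s^2 - 6*s + 8) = (s - 4)*(s + 3)*(s - 2)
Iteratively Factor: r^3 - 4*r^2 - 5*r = (r)*(r^2 - 4*r - 5) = r*(r - 5)*(r + 1)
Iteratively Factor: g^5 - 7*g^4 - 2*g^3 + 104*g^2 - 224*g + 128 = (g - 4)*(g^4 - 3*g^3 - 14*g^2 + 48*g - 32) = (g - 4)*(g + 4)*(g^3 - 7*g^2 + 14*g - 8) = (g - 4)^2*(g + 4)*(g^2 - 3*g + 2) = (g - 4)^2*(g - 1)*(g + 4)*(g - 2)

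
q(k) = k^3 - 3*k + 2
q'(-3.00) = 24.00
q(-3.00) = -16.00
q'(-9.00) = 240.00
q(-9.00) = -700.00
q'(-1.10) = 0.63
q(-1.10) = 3.97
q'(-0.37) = -2.59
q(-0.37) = 3.06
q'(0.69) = -1.57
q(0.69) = 0.26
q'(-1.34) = 2.39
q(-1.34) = 3.61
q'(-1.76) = 6.29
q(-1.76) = 1.83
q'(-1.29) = 1.99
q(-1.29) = 3.72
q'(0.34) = -2.65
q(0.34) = 1.02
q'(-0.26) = -2.80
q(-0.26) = 2.76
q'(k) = 3*k^2 - 3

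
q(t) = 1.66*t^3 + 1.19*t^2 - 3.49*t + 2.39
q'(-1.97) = 11.15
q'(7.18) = 270.33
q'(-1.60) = 5.45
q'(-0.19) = -3.76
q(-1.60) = 4.22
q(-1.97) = 1.19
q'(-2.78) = 28.38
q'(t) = 4.98*t^2 + 2.38*t - 3.49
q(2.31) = 21.14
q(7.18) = 653.12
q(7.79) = 832.15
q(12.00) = 3000.35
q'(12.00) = 742.19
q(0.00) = 2.39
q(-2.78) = -14.38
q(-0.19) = 3.08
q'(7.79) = 317.26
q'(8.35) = 363.60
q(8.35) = 1022.64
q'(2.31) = 28.58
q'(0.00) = -3.49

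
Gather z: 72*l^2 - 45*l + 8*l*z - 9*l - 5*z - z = 72*l^2 - 54*l + z*(8*l - 6)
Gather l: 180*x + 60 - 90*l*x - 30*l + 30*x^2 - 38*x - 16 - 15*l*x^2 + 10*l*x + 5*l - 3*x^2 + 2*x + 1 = l*(-15*x^2 - 80*x - 25) + 27*x^2 + 144*x + 45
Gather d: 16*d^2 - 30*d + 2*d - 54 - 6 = 16*d^2 - 28*d - 60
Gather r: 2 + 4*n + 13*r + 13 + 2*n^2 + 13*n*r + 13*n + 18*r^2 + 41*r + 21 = 2*n^2 + 17*n + 18*r^2 + r*(13*n + 54) + 36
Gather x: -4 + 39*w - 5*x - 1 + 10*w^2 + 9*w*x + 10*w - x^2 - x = 10*w^2 + 49*w - x^2 + x*(9*w - 6) - 5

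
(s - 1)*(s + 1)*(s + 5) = s^3 + 5*s^2 - s - 5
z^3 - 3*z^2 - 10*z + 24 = (z - 4)*(z - 2)*(z + 3)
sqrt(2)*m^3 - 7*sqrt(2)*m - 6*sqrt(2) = (m - 3)*(m + 2)*(sqrt(2)*m + sqrt(2))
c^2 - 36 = (c - 6)*(c + 6)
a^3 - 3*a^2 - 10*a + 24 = (a - 4)*(a - 2)*(a + 3)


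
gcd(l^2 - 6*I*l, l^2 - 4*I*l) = l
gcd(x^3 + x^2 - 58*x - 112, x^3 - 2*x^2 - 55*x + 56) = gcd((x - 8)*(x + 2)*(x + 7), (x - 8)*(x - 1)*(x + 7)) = x^2 - x - 56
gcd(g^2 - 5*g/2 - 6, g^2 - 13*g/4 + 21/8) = 1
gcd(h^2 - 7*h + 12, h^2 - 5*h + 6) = h - 3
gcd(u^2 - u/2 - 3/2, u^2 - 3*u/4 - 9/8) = u - 3/2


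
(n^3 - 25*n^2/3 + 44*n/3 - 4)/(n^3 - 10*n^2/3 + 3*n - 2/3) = (n - 6)/(n - 1)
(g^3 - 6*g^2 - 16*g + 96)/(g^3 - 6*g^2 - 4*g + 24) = (g^2 - 16)/(g^2 - 4)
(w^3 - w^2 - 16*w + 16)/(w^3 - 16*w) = (w - 1)/w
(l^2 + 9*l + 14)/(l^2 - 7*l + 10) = (l^2 + 9*l + 14)/(l^2 - 7*l + 10)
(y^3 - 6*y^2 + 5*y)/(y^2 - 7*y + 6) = y*(y - 5)/(y - 6)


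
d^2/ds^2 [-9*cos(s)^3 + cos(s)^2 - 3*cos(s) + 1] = 39*cos(s)/4 - 2*cos(2*s) + 81*cos(3*s)/4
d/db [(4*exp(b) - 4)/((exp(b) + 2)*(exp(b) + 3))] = 4*(-exp(2*b) + 2*exp(b) + 11)*exp(b)/(exp(4*b) + 10*exp(3*b) + 37*exp(2*b) + 60*exp(b) + 36)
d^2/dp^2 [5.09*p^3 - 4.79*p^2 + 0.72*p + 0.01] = 30.54*p - 9.58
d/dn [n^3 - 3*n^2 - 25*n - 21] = 3*n^2 - 6*n - 25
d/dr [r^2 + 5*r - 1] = 2*r + 5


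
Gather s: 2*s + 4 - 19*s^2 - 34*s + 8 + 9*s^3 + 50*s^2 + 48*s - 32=9*s^3 + 31*s^2 + 16*s - 20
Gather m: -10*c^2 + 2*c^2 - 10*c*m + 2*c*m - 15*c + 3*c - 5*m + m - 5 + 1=-8*c^2 - 12*c + m*(-8*c - 4) - 4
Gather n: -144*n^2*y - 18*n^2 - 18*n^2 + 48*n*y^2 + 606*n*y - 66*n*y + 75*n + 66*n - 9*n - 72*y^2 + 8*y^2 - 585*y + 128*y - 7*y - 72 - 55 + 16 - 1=n^2*(-144*y - 36) + n*(48*y^2 + 540*y + 132) - 64*y^2 - 464*y - 112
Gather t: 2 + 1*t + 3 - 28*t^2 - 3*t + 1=-28*t^2 - 2*t + 6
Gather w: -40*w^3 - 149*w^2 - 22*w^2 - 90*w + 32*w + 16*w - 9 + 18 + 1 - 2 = -40*w^3 - 171*w^2 - 42*w + 8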